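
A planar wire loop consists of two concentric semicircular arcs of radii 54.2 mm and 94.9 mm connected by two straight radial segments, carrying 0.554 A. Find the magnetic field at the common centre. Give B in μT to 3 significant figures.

B ≈ 1.38 μT

The radial connectors point toward the centre, so dl × r̂ = 0 and they contribute nothing.
Each semicircle gives μ₀I/(4R): inner arc 3.21×10⁻⁶ T, outer arc 1.83×10⁻⁶ T.
The two arcs carry current in opposite angular senses, so their fields oppose: B = |3.21×10⁻⁶ − 1.83×10⁻⁶| = 1.38×10⁻⁶ T.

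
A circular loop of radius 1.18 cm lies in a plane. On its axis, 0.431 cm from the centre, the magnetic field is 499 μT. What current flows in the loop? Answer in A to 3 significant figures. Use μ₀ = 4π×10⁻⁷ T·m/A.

On the axis of a loop, B = μ₀IR²/[2(R²+z²)^(3/2)], so I = 2B(R²+z²)^(3/2)/(μ₀R²).
R² + z² = 0.0001392 + 1.858×10⁻⁵ = 0.0001578 m²; raised to 3/2 gives 1.98×10⁻⁶ m³.
I = 2 × 4.99×10⁻⁴ × 1.98×10⁻⁶ / (1.26×10⁻⁶ × 0.0001392) = 11.3 A.

I ≈ 11.3 A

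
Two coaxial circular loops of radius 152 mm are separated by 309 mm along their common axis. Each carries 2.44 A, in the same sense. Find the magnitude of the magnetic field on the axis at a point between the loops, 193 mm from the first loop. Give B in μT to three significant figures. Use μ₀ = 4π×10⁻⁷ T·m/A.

B ≈ 7.46 μT

Each loop contributes B = μ₀IR²/[2(R²+z²)^(3/2)] on the axis, with z measured from that loop.
Loop 1 (z = 0.193 m): B₁ = 2.39×10⁻⁶ T. Loop 2 (z = 0.116 m): B₂ = 5.07×10⁻⁶ T.
The fields add: B = B₁ + B₂ = 7.46×10⁻⁶ T.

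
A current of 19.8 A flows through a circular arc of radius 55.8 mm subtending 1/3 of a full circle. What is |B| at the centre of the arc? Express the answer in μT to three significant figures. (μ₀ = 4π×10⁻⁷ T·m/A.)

The Biot–Savart field of a circular arc at its centre is B = μ₀Iφ/(4πR), with φ = 2.094 rad.
B = (4π×10⁻⁷ × 19.8 × 2.094) / (4π × 0.0558) = 7.43×10⁻⁵ T.

B ≈ 74.3 μT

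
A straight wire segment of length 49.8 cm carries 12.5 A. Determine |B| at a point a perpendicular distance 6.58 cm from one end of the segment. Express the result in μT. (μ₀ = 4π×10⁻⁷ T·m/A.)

B ≈ 18.8 μT

For a finite straight segment, B = (μ₀I/4πd)(sinθ₁ + sinθ₂), where θ₁, θ₂ are the angles from the perpendicular to each end.
The perpendicular foot is at one end, so the two end-offsets along the wire are 0 and L = 0.498 m.
sinθ₁ = 0/√(0²+0.0658²) = 0.0000; sinθ₂ = 0.498/√(0.498²+0.0658²) = 0.9914.
B = (4π×10⁻⁷ × 12.5) / (4π × 0.0658) × (0.0000 + 0.9914) = 1.88×10⁻⁵ T.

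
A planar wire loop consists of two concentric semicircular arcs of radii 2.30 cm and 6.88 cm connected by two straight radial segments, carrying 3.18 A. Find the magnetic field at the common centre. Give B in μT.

B ≈ 28.9 μT

The radial connectors point toward the centre, so dl × r̂ = 0 and they contribute nothing.
Each semicircle gives μ₀I/(4R): inner arc 4.34×10⁻⁵ T, outer arc 1.45×10⁻⁵ T.
The two arcs carry current in opposite angular senses, so their fields oppose: B = |4.34×10⁻⁵ − 1.45×10⁻⁵| = 2.89×10⁻⁵ T.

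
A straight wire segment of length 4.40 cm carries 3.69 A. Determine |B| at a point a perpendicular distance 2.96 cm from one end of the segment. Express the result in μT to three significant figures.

For a finite straight segment, B = (μ₀I/4πd)(sinθ₁ + sinθ₂), where θ₁, θ₂ are the angles from the perpendicular to each end.
The perpendicular foot is at one end, so the two end-offsets along the wire are 0 and L = 0.044 m.
sinθ₁ = 0/√(0²+0.0296²) = 0.0000; sinθ₂ = 0.044/√(0.044²+0.0296²) = 0.8297.
B = (4π×10⁻⁷ × 3.69) / (4π × 0.0296) × (0.0000 + 0.8297) = 1.03×10⁻⁵ T.

B ≈ 10.3 μT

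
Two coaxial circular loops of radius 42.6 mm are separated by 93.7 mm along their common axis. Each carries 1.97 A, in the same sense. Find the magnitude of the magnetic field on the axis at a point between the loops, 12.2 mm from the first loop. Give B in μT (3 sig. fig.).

Each loop contributes B = μ₀IR²/[2(R²+z²)^(3/2)] on the axis, with z measured from that loop.
Loop 1 (z = 0.0122 m): B₁ = 2.58×10⁻⁵ T. Loop 2 (z = 0.0815 m): B₂ = 2.89×10⁻⁶ T.
The fields add: B = B₁ + B₂ = 2.87×10⁻⁵ T.

B ≈ 28.7 μT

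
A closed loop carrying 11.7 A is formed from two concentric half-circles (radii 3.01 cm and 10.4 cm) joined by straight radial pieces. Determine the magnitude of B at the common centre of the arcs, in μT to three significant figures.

The radial connectors point toward the centre, so dl × r̂ = 0 and they contribute nothing.
Each semicircle gives μ₀I/(4R): inner arc 1.22×10⁻⁴ T, outer arc 3.53×10⁻⁵ T.
The two arcs carry current in opposite angular senses, so their fields oppose: B = |1.22×10⁻⁴ − 3.53×10⁻⁵| = 8.68×10⁻⁵ T.

B ≈ 86.8 μT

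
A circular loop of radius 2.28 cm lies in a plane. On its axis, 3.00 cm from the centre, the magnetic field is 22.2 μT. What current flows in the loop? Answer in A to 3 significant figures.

I ≈ 3.64 A

On the axis of a loop, B = μ₀IR²/[2(R²+z²)^(3/2)], so I = 2B(R²+z²)^(3/2)/(μ₀R²).
R² + z² = 0.0005198 + 0.0009 = 0.00142 m²; raised to 3/2 gives 5.35×10⁻⁵ m³.
I = 2 × 2.22×10⁻⁵ × 5.35×10⁻⁵ / (1.26×10⁻⁶ × 0.0005198) = 3.64 A.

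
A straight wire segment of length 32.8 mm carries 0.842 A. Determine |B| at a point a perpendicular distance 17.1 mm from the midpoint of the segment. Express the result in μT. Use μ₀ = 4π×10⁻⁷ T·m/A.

For a finite straight segment, B = (μ₀I/4πd)(sinθ₁ + sinθ₂), where θ₁, θ₂ are the angles from the perpendicular to each end.
The perpendicular from the point meets the wire at its midpoint, so each end is L/2 = 0.0164 m away along the wire.
sinθ₁ = 0.0164/√(0.0164²+0.0171²) = 0.6922; sinθ₂ = 0.0164/√(0.0164²+0.0171²) = 0.6922.
B = (4π×10⁻⁷ × 0.842) / (4π × 0.0171) × (0.6922 + 0.6922) = 6.82×10⁻⁶ T.

B ≈ 6.82 μT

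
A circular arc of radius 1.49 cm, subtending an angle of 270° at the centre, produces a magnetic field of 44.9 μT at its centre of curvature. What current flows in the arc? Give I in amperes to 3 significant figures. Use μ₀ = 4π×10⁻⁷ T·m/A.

For a circular arc, B = μ₀Iφ/(4πR) with φ in radians; here φ = 4.712 rad.
So I = 4πRB/(μ₀φ) = 4π × 0.0149 × 4.49×10⁻⁵ / (4π×10⁻⁷ × 4.712) = 1.42 A.

I ≈ 1.42 A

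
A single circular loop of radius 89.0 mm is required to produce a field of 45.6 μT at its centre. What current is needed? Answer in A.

At the centre of a circular loop B = μ₀I/(2R), so I = 2RB/μ₀.
With R = 0.089 m, I = 2 × 0.089 × 4.56×10⁻⁵ / (4π×10⁻⁷) = 6.46 A.

I ≈ 6.46 A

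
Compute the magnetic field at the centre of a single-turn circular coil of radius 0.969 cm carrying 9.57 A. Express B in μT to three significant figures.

B ≈ 621 μT

At the centre of a circular loop the Biot–Savart law gives B = μ₀I/(2R).
B = (4π×10⁻⁷ × 9.57) / (2 × 0.00969) = 6.21×10⁻⁴ T.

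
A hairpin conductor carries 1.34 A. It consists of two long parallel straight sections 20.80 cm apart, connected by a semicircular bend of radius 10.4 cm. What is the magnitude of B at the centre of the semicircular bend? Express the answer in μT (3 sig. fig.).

The semicircular arc contributes B_arc = μ₀I·π/(4πR) = μ₀I/(4R) = 4.05×10⁻⁶ T.
Each semi-infinite lead is at perpendicular distance R = 0.104 m from the centre, with the perpendicular foot at its near end, so it contributes μ₀I/(4πR); both point the same way, together 2.58×10⁻⁶ T.
Arc and leads all point the same direction: B = 4.05×10⁻⁶ + 2.58×10⁻⁶ = 6.62×10⁻⁶ T.

B ≈ 6.62 μT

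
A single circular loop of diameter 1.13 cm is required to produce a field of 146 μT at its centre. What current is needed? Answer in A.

I ≈ 1.31 A

At the centre of a circular loop B = μ₀I/(2R), so I = 2RB/μ₀.
With R = 0.00565 m, I = 2 × 0.00565 × 1.46×10⁻⁴ / (4π×10⁻⁷) = 1.31 A.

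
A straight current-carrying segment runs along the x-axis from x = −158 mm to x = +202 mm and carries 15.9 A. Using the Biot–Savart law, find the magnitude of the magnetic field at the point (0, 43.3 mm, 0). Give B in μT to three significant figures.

B ≈ 71.3 μT

For a finite straight segment, B = (μ₀I/4πd)(sinθ₁ + sinθ₂), where θ₁, θ₂ are the angles from the perpendicular to each end.
The perpendicular distance is d = 0.0433 m; the end-offsets along the wire are a = 0.158 m and b = 0.202 m.
sinθ₁ = 0.158/√(0.158²+0.0433²) = 0.9644; sinθ₂ = 0.202/√(0.202²+0.0433²) = 0.9778.
B = (4π×10⁻⁷ × 15.9) / (4π × 0.0433) × (0.9644 + 0.9778) = 7.13×10⁻⁵ T.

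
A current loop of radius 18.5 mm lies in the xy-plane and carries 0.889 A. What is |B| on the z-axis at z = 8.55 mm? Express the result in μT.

B ≈ 22.6 μT

On the axis of a circular loop, B = μ₀IR² / [2(R²+z²)^(3/2)].
R² + z² = (0.0185)² + (0.00855)² = 0.0004154 m², and (R²+z²)^(3/2) = 8.46×10⁻⁶ m³.
B = (4π×10⁻⁷ × 0.889 × 0.0003422) / (2 × 8.46×10⁻⁶) = 2.26×10⁻⁵ T.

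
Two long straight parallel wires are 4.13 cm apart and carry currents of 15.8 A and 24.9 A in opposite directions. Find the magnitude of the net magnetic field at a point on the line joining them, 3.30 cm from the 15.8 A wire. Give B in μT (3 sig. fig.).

B ≈ 696 μT

Each long wire gives B = μ₀I/(2πd). Distances are d₁ = 0.033 m and d₂ = 0.0083 m.
B₁ = 9.58×10⁻⁵ T, B₂ = 6.00×10⁻⁴ T.
Between antiparallel currents both contributions point the same way, so they add. B = B₁ + B₂ = 9.58×10⁻⁵ + 6.00×10⁻⁴ = 6.96×10⁻⁴ T.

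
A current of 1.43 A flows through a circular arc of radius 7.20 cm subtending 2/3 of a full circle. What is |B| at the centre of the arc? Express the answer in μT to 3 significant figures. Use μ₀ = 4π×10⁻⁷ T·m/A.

The Biot–Savart field of a circular arc at its centre is B = μ₀Iφ/(4πR), with φ = 4.189 rad.
B = (4π×10⁻⁷ × 1.43 × 4.189) / (4π × 0.072) = 8.32×10⁻⁶ T.

B ≈ 8.32 μT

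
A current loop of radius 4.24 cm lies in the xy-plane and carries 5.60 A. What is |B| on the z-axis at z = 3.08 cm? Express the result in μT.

B ≈ 43.9 μT

On the axis of a circular loop, B = μ₀IR² / [2(R²+z²)^(3/2)].
R² + z² = (0.0424)² + (0.0308)² = 0.002746 m², and (R²+z²)^(3/2) = 1.44×10⁻⁴ m³.
B = (4π×10⁻⁷ × 5.60 × 0.001798) / (2 × 1.44×10⁻⁴) = 4.39×10⁻⁵ T.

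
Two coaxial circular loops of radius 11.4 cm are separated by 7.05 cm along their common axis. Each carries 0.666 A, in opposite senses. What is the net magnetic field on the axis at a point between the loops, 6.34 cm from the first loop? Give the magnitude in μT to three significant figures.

B ≈ 1.20 μT

Each loop contributes B = μ₀IR²/[2(R²+z²)^(3/2)] on the axis, with z measured from that loop.
Loop 1 (z = 0.0634 m): B₁ = 2.45×10⁻⁶ T. Loop 2 (z = 0.0071 m): B₂ = 3.65×10⁻⁶ T.
The fields oppose: B = |B₁ − B₂| = 1.20×10⁻⁶ T.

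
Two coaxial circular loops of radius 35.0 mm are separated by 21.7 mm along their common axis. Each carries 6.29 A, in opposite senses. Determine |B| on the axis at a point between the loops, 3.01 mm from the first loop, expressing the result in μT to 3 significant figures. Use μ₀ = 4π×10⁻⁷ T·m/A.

B ≈ 34.2 μT

Each loop contributes B = μ₀IR²/[2(R²+z²)^(3/2)] on the axis, with z measured from that loop.
Loop 1 (z = 0.00301 m): B₁ = 1.12×10⁻⁴ T. Loop 2 (z = 0.01869 m): B₂ = 7.75×10⁻⁵ T.
The fields oppose: B = |B₁ − B₂| = 3.42×10⁻⁵ T.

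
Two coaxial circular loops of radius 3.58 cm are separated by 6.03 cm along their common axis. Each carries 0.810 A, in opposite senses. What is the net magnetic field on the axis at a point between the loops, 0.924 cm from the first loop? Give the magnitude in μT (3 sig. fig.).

B ≈ 10.2 μT

Each loop contributes B = μ₀IR²/[2(R²+z²)^(3/2)] on the axis, with z measured from that loop.
Loop 1 (z = 0.00924 m): B₁ = 1.29×10⁻⁵ T. Loop 2 (z = 0.05106 m): B₂ = 2.69×10⁻⁶ T.
The fields oppose: B = |B₁ − B₂| = 1.02×10⁻⁵ T.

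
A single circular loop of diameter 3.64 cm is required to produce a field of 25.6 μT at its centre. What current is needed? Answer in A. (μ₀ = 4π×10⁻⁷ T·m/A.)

I ≈ 0.742 A

At the centre of a circular loop B = μ₀I/(2R), so I = 2RB/μ₀.
With R = 0.0182 m, I = 2 × 0.0182 × 2.56×10⁻⁵ / (4π×10⁻⁷) = 0.742 A.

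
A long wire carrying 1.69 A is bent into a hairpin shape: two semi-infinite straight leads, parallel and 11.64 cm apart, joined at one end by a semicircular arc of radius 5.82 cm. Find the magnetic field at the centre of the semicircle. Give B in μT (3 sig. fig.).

B ≈ 14.9 μT

The semicircular arc contributes B_arc = μ₀I·π/(4πR) = μ₀I/(4R) = 9.12×10⁻⁶ T.
Each semi-infinite lead is at perpendicular distance R = 0.0582 m from the centre, with the perpendicular foot at its near end, so it contributes μ₀I/(4πR); both point the same way, together 5.81×10⁻⁶ T.
Arc and leads all point the same direction: B = 9.12×10⁻⁶ + 5.81×10⁻⁶ = 1.49×10⁻⁵ T.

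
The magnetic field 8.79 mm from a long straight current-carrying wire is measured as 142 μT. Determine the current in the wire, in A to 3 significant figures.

I ≈ 6.24 A

For a long straight wire B = μ₀I/(2πd), so I = 2πdB/μ₀.
I = 2π × 0.00879 × 1.42×10⁻⁴ / (4π×10⁻⁷) = 6.24 A.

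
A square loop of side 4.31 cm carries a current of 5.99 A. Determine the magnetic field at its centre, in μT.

B ≈ 157 μT

Each side is a finite straight segment at perpendicular distance d = a/(2 tan(π/4)) = 0.02155 m from the centre, with end-angles ±π/4.
One side contributes B₁ = (μ₀I/4πd)·2 sin(π/4) = 3.93×10⁻⁵ T.
All 4 sides add in the same direction: B = 4 × 3.93×10⁻⁵ = 1.57×10⁻⁴ T.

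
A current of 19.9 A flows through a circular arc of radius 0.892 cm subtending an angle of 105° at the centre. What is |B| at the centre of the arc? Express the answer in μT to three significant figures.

The Biot–Savart field of a circular arc at its centre is B = μ₀Iφ/(4πR), with φ = 1.833 rad.
B = (4π×10⁻⁷ × 19.9 × 1.833) / (4π × 0.00892) = 4.09×10⁻⁴ T.

B ≈ 409 μT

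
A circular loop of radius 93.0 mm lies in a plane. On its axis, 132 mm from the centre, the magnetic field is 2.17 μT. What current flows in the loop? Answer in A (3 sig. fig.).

I ≈ 1.68 A

On the axis of a loop, B = μ₀IR²/[2(R²+z²)^(3/2)], so I = 2B(R²+z²)^(3/2)/(μ₀R²).
R² + z² = 0.008649 + 0.01742 = 0.02607 m²; raised to 3/2 gives 4.21×10⁻³ m³.
I = 2 × 2.17×10⁻⁶ × 4.21×10⁻³ / (1.26×10⁻⁶ × 0.008649) = 1.68 A.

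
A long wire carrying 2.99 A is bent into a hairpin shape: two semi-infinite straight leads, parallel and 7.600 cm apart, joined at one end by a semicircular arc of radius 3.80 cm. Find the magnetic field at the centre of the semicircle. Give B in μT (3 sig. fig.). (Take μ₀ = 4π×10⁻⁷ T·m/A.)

B ≈ 40.5 μT

The semicircular arc contributes B_arc = μ₀I·π/(4πR) = μ₀I/(4R) = 2.47×10⁻⁵ T.
Each semi-infinite lead is at perpendicular distance R = 0.038 m from the centre, with the perpendicular foot at its near end, so it contributes μ₀I/(4πR); both point the same way, together 1.57×10⁻⁵ T.
Arc and leads all point the same direction: B = 2.47×10⁻⁵ + 1.57×10⁻⁵ = 4.05×10⁻⁵ T.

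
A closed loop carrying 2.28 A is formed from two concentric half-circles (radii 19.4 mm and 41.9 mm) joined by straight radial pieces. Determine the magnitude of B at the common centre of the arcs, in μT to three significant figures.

B ≈ 19.8 μT

The radial connectors point toward the centre, so dl × r̂ = 0 and they contribute nothing.
Each semicircle gives μ₀I/(4R): inner arc 3.69×10⁻⁵ T, outer arc 1.71×10⁻⁵ T.
The two arcs carry current in opposite angular senses, so their fields oppose: B = |3.69×10⁻⁵ − 1.71×10⁻⁵| = 1.98×10⁻⁵ T.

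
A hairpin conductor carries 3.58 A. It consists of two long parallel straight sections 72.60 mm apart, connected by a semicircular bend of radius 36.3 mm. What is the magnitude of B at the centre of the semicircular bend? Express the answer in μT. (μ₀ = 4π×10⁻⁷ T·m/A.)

The semicircular arc contributes B_arc = μ₀I·π/(4πR) = μ₀I/(4R) = 3.10×10⁻⁵ T.
Each semi-infinite lead is at perpendicular distance R = 0.0363 m from the centre, with the perpendicular foot at its near end, so it contributes μ₀I/(4πR); both point the same way, together 1.97×10⁻⁵ T.
Arc and leads all point the same direction: B = 3.10×10⁻⁵ + 1.97×10⁻⁵ = 5.07×10⁻⁵ T.

B ≈ 50.7 μT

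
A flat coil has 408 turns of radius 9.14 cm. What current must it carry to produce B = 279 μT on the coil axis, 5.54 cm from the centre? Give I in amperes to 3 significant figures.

For an N-turn coil, B = Nμ₀IR²/[2(R²+z²)^(3/2)] with R = 0.0914 m, z = 0.0554 m, so I = 2B(R²+z²)^(3/2)/(Nμ₀R²) = 2 × 2.79×10⁻⁴ × 1.22×10⁻³ / (408 × 4π×10⁻⁷ × 0.008354) = 0.159 A.

I ≈ 0.159 A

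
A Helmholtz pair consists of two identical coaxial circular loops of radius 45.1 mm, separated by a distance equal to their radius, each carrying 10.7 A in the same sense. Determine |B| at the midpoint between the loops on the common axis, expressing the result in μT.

B ≈ 213 μT

Each loop contributes B = μ₀IR²/[2(R²+z²)^(3/2)] on the axis, with z measured from that loop.
Loop 1 (z = 0.02255 m): B₁ = 1.07×10⁻⁴ T. Loop 2 (z = 0.02255 m): B₂ = 1.07×10⁻⁴ T.
The fields add: B = B₁ + B₂ = 2.13×10⁻⁴ T.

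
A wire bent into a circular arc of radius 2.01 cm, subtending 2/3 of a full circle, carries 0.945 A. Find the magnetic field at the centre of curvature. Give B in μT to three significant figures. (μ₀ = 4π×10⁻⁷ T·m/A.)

B ≈ 19.7 μT

The Biot–Savart field of a circular arc at its centre is B = μ₀Iφ/(4πR), with φ = 4.189 rad.
B = (4π×10⁻⁷ × 0.945 × 4.189) / (4π × 0.0201) = 1.97×10⁻⁵ T.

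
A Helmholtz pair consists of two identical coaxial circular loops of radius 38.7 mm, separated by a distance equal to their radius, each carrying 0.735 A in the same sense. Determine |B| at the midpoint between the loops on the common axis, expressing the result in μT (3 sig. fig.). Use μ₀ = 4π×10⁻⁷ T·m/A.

Each loop contributes B = μ₀IR²/[2(R²+z²)^(3/2)] on the axis, with z measured from that loop.
Loop 1 (z = 0.01935 m): B₁ = 8.54×10⁻⁶ T. Loop 2 (z = 0.01935 m): B₂ = 8.54×10⁻⁶ T.
The fields add: B = B₁ + B₂ = 1.71×10⁻⁵ T.

B ≈ 17.1 μT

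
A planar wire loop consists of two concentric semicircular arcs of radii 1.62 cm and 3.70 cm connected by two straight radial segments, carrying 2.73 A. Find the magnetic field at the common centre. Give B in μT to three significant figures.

B ≈ 29.8 μT

The radial connectors point toward the centre, so dl × r̂ = 0 and they contribute nothing.
Each semicircle gives μ₀I/(4R): inner arc 5.29×10⁻⁵ T, outer arc 2.32×10⁻⁵ T.
The two arcs carry current in opposite angular senses, so their fields oppose: B = |5.29×10⁻⁵ − 2.32×10⁻⁵| = 2.98×10⁻⁵ T.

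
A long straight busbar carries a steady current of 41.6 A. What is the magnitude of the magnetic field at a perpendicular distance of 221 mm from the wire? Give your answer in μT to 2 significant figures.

B ≈ 38 μT

For an infinitely long straight wire, B = μ₀I/(2πd).
B = (4π×10⁻⁷ × 41.6) / (2π × 0.221) = 3.76×10⁻⁵ T.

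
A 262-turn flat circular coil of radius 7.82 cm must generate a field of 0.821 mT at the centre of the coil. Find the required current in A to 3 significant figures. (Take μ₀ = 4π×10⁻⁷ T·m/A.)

For an N-turn coil, B = Nμ₀I/(2R) with R = 0.0782 m, so I = 2RB/(Nμ₀) = 2 × 0.0782 × 8.21×10⁻⁴ / (262 × 4π×10⁻⁷) = 0.390 A.

I ≈ 0.390 A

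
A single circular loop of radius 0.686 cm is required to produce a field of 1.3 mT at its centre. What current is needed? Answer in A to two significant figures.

At the centre of a circular loop B = μ₀I/(2R), so I = 2RB/μ₀.
With R = 0.00686 m, I = 2 × 0.00686 × 1.30×10⁻³ / (4π×10⁻⁷) = 14.2 A.

I ≈ 14 A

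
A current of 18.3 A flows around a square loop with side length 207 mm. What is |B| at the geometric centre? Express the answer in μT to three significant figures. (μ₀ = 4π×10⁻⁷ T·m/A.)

Each side is a finite straight segment at perpendicular distance d = a/(2 tan(π/4)) = 0.1035 m from the centre, with end-angles ±π/4.
One side contributes B₁ = (μ₀I/4πd)·2 sin(π/4) = 2.50×10⁻⁵ T.
All 4 sides add in the same direction: B = 4 × 2.50×10⁻⁵ = 1.00×10⁻⁴ T.

B ≈ 100 μT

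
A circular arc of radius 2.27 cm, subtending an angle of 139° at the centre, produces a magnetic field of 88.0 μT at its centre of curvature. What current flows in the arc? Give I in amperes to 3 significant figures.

For a circular arc, B = μ₀Iφ/(4πR) with φ in radians; here φ = 2.426 rad.
So I = 4πRB/(μ₀φ) = 4π × 0.0227 × 8.80×10⁻⁵ / (4π×10⁻⁷ × 2.426) = 8.23 A.

I ≈ 8.23 A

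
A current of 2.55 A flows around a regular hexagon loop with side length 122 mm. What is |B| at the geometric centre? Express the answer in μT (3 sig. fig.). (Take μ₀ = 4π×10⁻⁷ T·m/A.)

Each side is a finite straight segment at perpendicular distance d = a/(2 tan(π/6)) = 0.1057 m from the centre, with end-angles ±π/6.
One side contributes B₁ = (μ₀I/4πd)·2 sin(π/6) = 2.41×10⁻⁶ T.
All 6 sides add in the same direction: B = 6 × 2.41×10⁻⁶ = 1.45×10⁻⁵ T.

B ≈ 14.5 μT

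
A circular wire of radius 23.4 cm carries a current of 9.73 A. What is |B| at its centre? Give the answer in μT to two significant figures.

At the centre of a circular loop the Biot–Savart law gives B = μ₀I/(2R).
B = (4π×10⁻⁷ × 9.73) / (2 × 0.234) = 2.61×10⁻⁵ T.

B ≈ 26 μT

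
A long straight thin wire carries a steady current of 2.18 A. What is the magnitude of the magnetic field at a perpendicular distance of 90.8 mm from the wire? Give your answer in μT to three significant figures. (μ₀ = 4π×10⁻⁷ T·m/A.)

B ≈ 4.80 μT

For an infinitely long straight wire, B = μ₀I/(2πd).
B = (4π×10⁻⁷ × 2.18) / (2π × 0.0908) = 4.80×10⁻⁶ T.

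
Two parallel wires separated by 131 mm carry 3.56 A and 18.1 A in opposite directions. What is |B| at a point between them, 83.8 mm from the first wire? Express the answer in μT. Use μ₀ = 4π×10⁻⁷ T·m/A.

B ≈ 85.2 μT

Each long wire gives B = μ₀I/(2πd). Distances are d₁ = 0.0838 m and d₂ = 0.0472 m.
B₁ = 8.50×10⁻⁶ T, B₂ = 7.67×10⁻⁵ T.
Between antiparallel currents both contributions point the same way, so they add. B = B₁ + B₂ = 8.50×10⁻⁶ + 7.67×10⁻⁵ = 8.52×10⁻⁵ T.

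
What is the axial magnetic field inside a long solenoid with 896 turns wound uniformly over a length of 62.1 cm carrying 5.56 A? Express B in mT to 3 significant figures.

Inside a long solenoid, B = μ₀nI with n = 1443 turns/m.
B = 4π×10⁻⁷ × 1443 × 5.56 = 1.01×10⁻² T.

B ≈ 10.1 mT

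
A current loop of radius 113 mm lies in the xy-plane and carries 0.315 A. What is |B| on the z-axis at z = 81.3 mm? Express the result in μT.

On the axis of a circular loop, B = μ₀IR² / [2(R²+z²)^(3/2)].
R² + z² = (0.113)² + (0.0813)² = 0.01938 m², and (R²+z²)^(3/2) = 2.70×10⁻³ m³.
B = (4π×10⁻⁷ × 0.315 × 0.01277) / (2 × 2.70×10⁻³) = 9.37×10⁻⁷ T.

B ≈ 0.937 μT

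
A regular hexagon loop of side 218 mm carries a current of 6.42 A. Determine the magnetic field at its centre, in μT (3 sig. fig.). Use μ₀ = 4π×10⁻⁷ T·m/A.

Each side is a finite straight segment at perpendicular distance d = a/(2 tan(π/6)) = 0.1888 m from the centre, with end-angles ±π/6.
One side contributes B₁ = (μ₀I/4πd)·2 sin(π/6) = 3.40×10⁻⁶ T.
All 6 sides add in the same direction: B = 6 × 3.40×10⁻⁶ = 2.04×10⁻⁵ T.

B ≈ 20.4 μT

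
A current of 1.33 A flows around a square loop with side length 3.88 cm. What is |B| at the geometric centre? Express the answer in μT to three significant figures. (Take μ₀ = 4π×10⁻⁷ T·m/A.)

B ≈ 38.8 μT

Each side is a finite straight segment at perpendicular distance d = a/(2 tan(π/4)) = 0.0194 m from the centre, with end-angles ±π/4.
One side contributes B₁ = (μ₀I/4πd)·2 sin(π/4) = 9.70×10⁻⁶ T.
All 4 sides add in the same direction: B = 4 × 9.70×10⁻⁶ = 3.88×10⁻⁵ T.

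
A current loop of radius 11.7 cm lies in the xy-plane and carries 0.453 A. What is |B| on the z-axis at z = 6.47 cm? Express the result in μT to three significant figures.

On the axis of a circular loop, B = μ₀IR² / [2(R²+z²)^(3/2)].
R² + z² = (0.117)² + (0.0647)² = 0.01788 m², and (R²+z²)^(3/2) = 2.39×10⁻³ m³.
B = (4π×10⁻⁷ × 0.453 × 0.01369) / (2 × 2.39×10⁻³) = 1.63×10⁻⁶ T.

B ≈ 1.63 μT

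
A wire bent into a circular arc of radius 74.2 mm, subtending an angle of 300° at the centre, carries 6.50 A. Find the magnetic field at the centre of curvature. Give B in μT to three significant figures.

The Biot–Savart field of a circular arc at its centre is B = μ₀Iφ/(4πR), with φ = 5.236 rad.
B = (4π×10⁻⁷ × 6.50 × 5.236) / (4π × 0.0742) = 4.59×10⁻⁵ T.

B ≈ 45.9 μT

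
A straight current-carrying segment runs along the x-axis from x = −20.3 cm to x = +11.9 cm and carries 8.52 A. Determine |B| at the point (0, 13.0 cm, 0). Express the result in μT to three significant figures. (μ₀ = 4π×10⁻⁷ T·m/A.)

B ≈ 9.94 μT

For a finite straight segment, B = (μ₀I/4πd)(sinθ₁ + sinθ₂), where θ₁, θ₂ are the angles from the perpendicular to each end.
The perpendicular distance is d = 0.13 m; the end-offsets along the wire are a = 0.203 m and b = 0.119 m.
sinθ₁ = 0.203/√(0.203²+0.13²) = 0.8421; sinθ₂ = 0.119/√(0.119²+0.13²) = 0.6752.
B = (4π×10⁻⁷ × 8.52) / (4π × 0.13) × (0.8421 + 0.6752) = 9.94×10⁻⁶ T.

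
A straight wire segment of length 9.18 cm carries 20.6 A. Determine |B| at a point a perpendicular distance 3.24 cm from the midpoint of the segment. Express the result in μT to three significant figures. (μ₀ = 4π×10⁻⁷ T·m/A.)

B ≈ 104 μT

For a finite straight segment, B = (μ₀I/4πd)(sinθ₁ + sinθ₂), where θ₁, θ₂ are the angles from the perpendicular to each end.
The perpendicular from the point meets the wire at its midpoint, so each end is L/2 = 0.0459 m away along the wire.
sinθ₁ = 0.0459/√(0.0459²+0.0324²) = 0.8170; sinθ₂ = 0.0459/√(0.0459²+0.0324²) = 0.8170.
B = (4π×10⁻⁷ × 20.6) / (4π × 0.0324) × (0.8170 + 0.8170) = 1.04×10⁻⁴ T.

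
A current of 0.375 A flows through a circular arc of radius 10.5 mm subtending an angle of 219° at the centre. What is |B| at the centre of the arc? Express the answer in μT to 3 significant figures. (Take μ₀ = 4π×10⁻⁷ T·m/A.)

B ≈ 13.7 μT

The Biot–Savart field of a circular arc at its centre is B = μ₀Iφ/(4πR), with φ = 3.822 rad.
B = (4π×10⁻⁷ × 0.375 × 3.822) / (4π × 0.0105) = 1.37×10⁻⁵ T.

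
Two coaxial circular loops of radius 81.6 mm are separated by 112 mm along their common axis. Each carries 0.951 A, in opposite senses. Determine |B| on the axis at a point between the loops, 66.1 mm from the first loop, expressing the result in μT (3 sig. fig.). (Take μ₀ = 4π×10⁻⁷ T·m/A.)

B ≈ 1.41 μT

Each loop contributes B = μ₀IR²/[2(R²+z²)^(3/2)] on the axis, with z measured from that loop.
Loop 1 (z = 0.0661 m): B₁ = 3.44×10⁻⁶ T. Loop 2 (z = 0.0459 m): B₂ = 4.85×10⁻⁶ T.
The fields oppose: B = |B₁ − B₂| = 1.41×10⁻⁶ T.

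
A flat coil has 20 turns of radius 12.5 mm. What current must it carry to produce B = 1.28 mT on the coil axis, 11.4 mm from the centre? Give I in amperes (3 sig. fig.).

I ≈ 3.16 A

For an N-turn coil, B = Nμ₀IR²/[2(R²+z²)^(3/2)] with R = 0.0125 m, z = 0.0114 m, so I = 2B(R²+z²)^(3/2)/(Nμ₀R²) = 2 × 1.28×10⁻³ × 4.84×10⁻⁶ / (20 × 4π×10⁻⁷ × 0.0001563) = 3.16 A.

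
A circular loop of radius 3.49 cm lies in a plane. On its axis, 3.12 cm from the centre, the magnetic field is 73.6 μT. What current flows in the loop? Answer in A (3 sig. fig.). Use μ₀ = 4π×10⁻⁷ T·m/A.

I ≈ 9.87 A

On the axis of a loop, B = μ₀IR²/[2(R²+z²)^(3/2)], so I = 2B(R²+z²)^(3/2)/(μ₀R²).
R² + z² = 0.001218 + 0.0009734 = 0.002191 m²; raised to 3/2 gives 1.03×10⁻⁴ m³.
I = 2 × 7.36×10⁻⁵ × 1.03×10⁻⁴ / (1.26×10⁻⁶ × 0.001218) = 9.87 A.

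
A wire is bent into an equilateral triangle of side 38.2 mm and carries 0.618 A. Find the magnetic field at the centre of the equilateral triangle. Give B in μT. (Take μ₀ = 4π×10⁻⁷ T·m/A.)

Each side is a finite straight segment at perpendicular distance d = a/(2 tan(π/3)) = 0.01103 m from the centre, with end-angles ±π/3.
One side contributes B₁ = (μ₀I/4πd)·2 sin(π/3) = 9.71×10⁻⁶ T.
All 3 sides add in the same direction: B = 3 × 9.71×10⁻⁶ = 2.91×10⁻⁵ T.

B ≈ 29.1 μT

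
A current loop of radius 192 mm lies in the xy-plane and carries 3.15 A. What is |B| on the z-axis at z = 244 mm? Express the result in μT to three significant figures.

B ≈ 2.44 μT

On the axis of a circular loop, B = μ₀IR² / [2(R²+z²)^(3/2)].
R² + z² = (0.192)² + (0.244)² = 0.0964 m², and (R²+z²)^(3/2) = 2.99×10⁻² m³.
B = (4π×10⁻⁷ × 3.15 × 0.03686) / (2 × 2.99×10⁻²) = 2.44×10⁻⁶ T.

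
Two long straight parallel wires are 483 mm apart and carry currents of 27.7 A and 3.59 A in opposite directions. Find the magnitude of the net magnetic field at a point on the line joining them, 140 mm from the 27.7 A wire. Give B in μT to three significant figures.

B ≈ 41.7 μT

Each long wire gives B = μ₀I/(2πd). Distances are d₁ = 0.14 m and d₂ = 0.343 m.
B₁ = 3.96×10⁻⁵ T, B₂ = 2.09×10⁻⁶ T.
Between antiparallel currents both contributions point the same way, so they add. B = B₁ + B₂ = 3.96×10⁻⁵ + 2.09×10⁻⁶ = 4.17×10⁻⁵ T.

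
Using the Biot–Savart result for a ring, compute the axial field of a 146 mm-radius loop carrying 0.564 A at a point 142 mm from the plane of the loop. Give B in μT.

B ≈ 0.894 μT

On the axis of a circular loop, B = μ₀IR² / [2(R²+z²)^(3/2)].
R² + z² = (0.146)² + (0.142)² = 0.04148 m², and (R²+z²)^(3/2) = 8.45×10⁻³ m³.
B = (4π×10⁻⁷ × 0.564 × 0.02132) / (2 × 8.45×10⁻³) = 8.94×10⁻⁷ T.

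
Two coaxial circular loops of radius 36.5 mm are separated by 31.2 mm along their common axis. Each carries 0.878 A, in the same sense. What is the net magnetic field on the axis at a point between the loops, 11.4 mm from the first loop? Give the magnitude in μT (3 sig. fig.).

B ≈ 23.4 μT

Each loop contributes B = μ₀IR²/[2(R²+z²)^(3/2)] on the axis, with z measured from that loop.
Loop 1 (z = 0.0114 m): B₁ = 1.31×10⁻⁵ T. Loop 2 (z = 0.0198 m): B₂ = 1.03×10⁻⁵ T.
The fields add: B = B₁ + B₂ = 2.34×10⁻⁵ T.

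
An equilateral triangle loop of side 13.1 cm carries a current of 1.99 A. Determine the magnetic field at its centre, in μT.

Each side is a finite straight segment at perpendicular distance d = a/(2 tan(π/3)) = 0.03782 m from the centre, with end-angles ±π/3.
One side contributes B₁ = (μ₀I/4πd)·2 sin(π/3) = 9.11×10⁻⁶ T.
All 3 sides add in the same direction: B = 3 × 9.11×10⁻⁶ = 2.73×10⁻⁵ T.

B ≈ 27.3 μT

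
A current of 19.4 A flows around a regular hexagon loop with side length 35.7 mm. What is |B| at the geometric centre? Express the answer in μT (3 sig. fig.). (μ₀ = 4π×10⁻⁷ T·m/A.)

Each side is a finite straight segment at perpendicular distance d = a/(2 tan(π/6)) = 0.03092 m from the centre, with end-angles ±π/6.
One side contributes B₁ = (μ₀I/4πd)·2 sin(π/6) = 6.27×10⁻⁵ T.
All 6 sides add in the same direction: B = 6 × 6.27×10⁻⁵ = 3.76×10⁻⁴ T.

B ≈ 376 μT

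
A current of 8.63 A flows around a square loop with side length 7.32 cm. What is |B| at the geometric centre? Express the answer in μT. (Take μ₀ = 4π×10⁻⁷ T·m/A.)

Each side is a finite straight segment at perpendicular distance d = a/(2 tan(π/4)) = 0.0366 m from the centre, with end-angles ±π/4.
One side contributes B₁ = (μ₀I/4πd)·2 sin(π/4) = 3.33×10⁻⁵ T.
All 4 sides add in the same direction: B = 4 × 3.33×10⁻⁵ = 1.33×10⁻⁴ T.

B ≈ 133 μT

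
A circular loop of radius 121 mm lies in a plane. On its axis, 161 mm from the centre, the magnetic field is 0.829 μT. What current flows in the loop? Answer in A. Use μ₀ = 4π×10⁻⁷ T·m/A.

I ≈ 0.736 A

On the axis of a loop, B = μ₀IR²/[2(R²+z²)^(3/2)], so I = 2B(R²+z²)^(3/2)/(μ₀R²).
R² + z² = 0.01464 + 0.02592 = 0.04056 m²; raised to 3/2 gives 8.17×10⁻³ m³.
I = 2 × 8.29×10⁻⁷ × 8.17×10⁻³ / (1.26×10⁻⁶ × 0.01464) = 0.736 A.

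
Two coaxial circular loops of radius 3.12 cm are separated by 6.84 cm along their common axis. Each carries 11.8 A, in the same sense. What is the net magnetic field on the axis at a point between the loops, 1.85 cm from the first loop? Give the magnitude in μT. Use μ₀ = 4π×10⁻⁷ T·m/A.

Each loop contributes B = μ₀IR²/[2(R²+z²)^(3/2)] on the axis, with z measured from that loop.
Loop 1 (z = 0.0185 m): B₁ = 1.51×10⁻⁴ T. Loop 2 (z = 0.0499 m): B₂ = 3.54×10⁻⁵ T.
The fields add: B = B₁ + B₂ = 1.87×10⁻⁴ T.

B ≈ 187 μT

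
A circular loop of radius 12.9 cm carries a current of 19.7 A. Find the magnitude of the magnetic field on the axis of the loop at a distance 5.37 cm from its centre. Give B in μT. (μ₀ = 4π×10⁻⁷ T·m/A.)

On the axis of a circular loop, B = μ₀IR² / [2(R²+z²)^(3/2)].
R² + z² = (0.129)² + (0.0537)² = 0.01952 m², and (R²+z²)^(3/2) = 2.73×10⁻³ m³.
B = (4π×10⁻⁷ × 19.7 × 0.01664) / (2 × 2.73×10⁻³) = 7.55×10⁻⁵ T.

B ≈ 75.5 μT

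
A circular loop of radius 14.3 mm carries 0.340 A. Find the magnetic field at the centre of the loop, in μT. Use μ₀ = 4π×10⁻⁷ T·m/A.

B ≈ 14.9 μT

At the centre of a circular loop the Biot–Savart law gives B = μ₀I/(2R).
B = (4π×10⁻⁷ × 0.340) / (2 × 0.0143) = 1.49×10⁻⁵ T.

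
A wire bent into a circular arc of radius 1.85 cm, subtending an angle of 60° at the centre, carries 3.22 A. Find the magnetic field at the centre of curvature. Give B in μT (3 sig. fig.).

B ≈ 18.2 μT

The Biot–Savart field of a circular arc at its centre is B = μ₀Iφ/(4πR), with φ = 1.047 rad.
B = (4π×10⁻⁷ × 3.22 × 1.047) / (4π × 0.0185) = 1.82×10⁻⁵ T.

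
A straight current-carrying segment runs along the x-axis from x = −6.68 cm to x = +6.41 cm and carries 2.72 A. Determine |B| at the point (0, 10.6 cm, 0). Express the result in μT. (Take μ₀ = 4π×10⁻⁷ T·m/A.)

For a finite straight segment, B = (μ₀I/4πd)(sinθ₁ + sinθ₂), where θ₁, θ₂ are the angles from the perpendicular to each end.
The perpendicular distance is d = 0.106 m; the end-offsets along the wire are a = 0.0668 m and b = 0.0641 m.
sinθ₁ = 0.0668/√(0.0668²+0.106²) = 0.5332; sinθ₂ = 0.0641/√(0.0641²+0.106²) = 0.5175.
B = (4π×10⁻⁷ × 2.72) / (4π × 0.106) × (0.5332 + 0.5175) = 2.70×10⁻⁶ T.

B ≈ 2.70 μT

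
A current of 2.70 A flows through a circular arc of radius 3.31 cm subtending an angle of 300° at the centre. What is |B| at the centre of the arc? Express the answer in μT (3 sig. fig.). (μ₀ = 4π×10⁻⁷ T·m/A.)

The Biot–Savart field of a circular arc at its centre is B = μ₀Iφ/(4πR), with φ = 5.236 rad.
B = (4π×10⁻⁷ × 2.70 × 5.236) / (4π × 0.0331) = 4.27×10⁻⁵ T.

B ≈ 42.7 μT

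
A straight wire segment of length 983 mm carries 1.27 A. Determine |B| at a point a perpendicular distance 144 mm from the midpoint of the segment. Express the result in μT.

B ≈ 1.69 μT

For a finite straight segment, B = (μ₀I/4πd)(sinθ₁ + sinθ₂), where θ₁, θ₂ are the angles from the perpendicular to each end.
The perpendicular from the point meets the wire at its midpoint, so each end is L/2 = 0.4915 m away along the wire.
sinθ₁ = 0.4915/√(0.4915²+0.144²) = 0.9597; sinθ₂ = 0.4915/√(0.4915²+0.144²) = 0.9597.
B = (4π×10⁻⁷ × 1.27) / (4π × 0.144) × (0.9597 + 0.9597) = 1.69×10⁻⁶ T.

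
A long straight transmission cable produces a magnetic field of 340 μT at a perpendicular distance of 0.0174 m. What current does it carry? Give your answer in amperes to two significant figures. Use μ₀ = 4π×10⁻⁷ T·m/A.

I ≈ 30 A

For a long straight wire B = μ₀I/(2πd), so I = 2πdB/μ₀.
I = 2π × 0.0174 × 3.40×10⁻⁴ / (4π×10⁻⁷) = 29.6 A.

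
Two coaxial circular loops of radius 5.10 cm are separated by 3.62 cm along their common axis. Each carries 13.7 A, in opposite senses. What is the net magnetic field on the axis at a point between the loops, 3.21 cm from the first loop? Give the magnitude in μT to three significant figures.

Each loop contributes B = μ₀IR²/[2(R²+z²)^(3/2)] on the axis, with z measured from that loop.
Loop 1 (z = 0.0321 m): B₁ = 1.02×10⁻⁴ T. Loop 2 (z = 0.0041 m): B₂ = 1.67×10⁻⁴ T.
The fields oppose: B = |B₁ − B₂| = 6.48×10⁻⁵ T.

B ≈ 64.8 μT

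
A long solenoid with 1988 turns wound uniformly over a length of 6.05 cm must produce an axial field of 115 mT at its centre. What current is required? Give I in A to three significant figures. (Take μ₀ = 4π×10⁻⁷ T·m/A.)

Inside a long solenoid B = μ₀nI with n = 3.286×10⁴ m⁻¹, so I = B/(μ₀n).
I = 0.115 / (4π×10⁻⁷ × 3.286×10⁴) = 2.79 A.

I ≈ 2.79 A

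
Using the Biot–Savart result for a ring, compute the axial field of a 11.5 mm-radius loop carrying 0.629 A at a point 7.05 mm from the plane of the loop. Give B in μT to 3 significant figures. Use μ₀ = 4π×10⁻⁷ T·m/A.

On the axis of a circular loop, B = μ₀IR² / [2(R²+z²)^(3/2)].
R² + z² = (0.0115)² + (0.00705)² = 0.000182 m², and (R²+z²)^(3/2) = 2.45×10⁻⁶ m³.
B = (4π×10⁻⁷ × 0.629 × 0.0001322) / (2 × 2.45×10⁻⁶) = 2.13×10⁻⁵ T.

B ≈ 21.3 μT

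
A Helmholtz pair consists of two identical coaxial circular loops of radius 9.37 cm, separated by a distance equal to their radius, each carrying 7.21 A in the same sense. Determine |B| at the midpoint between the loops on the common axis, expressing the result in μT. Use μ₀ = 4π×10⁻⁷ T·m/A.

Each loop contributes B = μ₀IR²/[2(R²+z²)^(3/2)] on the axis, with z measured from that loop.
Loop 1 (z = 0.04685 m): B₁ = 3.46×10⁻⁵ T. Loop 2 (z = 0.04685 m): B₂ = 3.46×10⁻⁵ T.
The fields add: B = B₁ + B₂ = 6.92×10⁻⁵ T.

B ≈ 69.2 μT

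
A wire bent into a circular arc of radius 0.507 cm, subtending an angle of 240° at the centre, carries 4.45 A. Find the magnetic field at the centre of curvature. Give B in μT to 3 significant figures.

B ≈ 368 μT

The Biot–Savart field of a circular arc at its centre is B = μ₀Iφ/(4πR), with φ = 4.189 rad.
B = (4π×10⁻⁷ × 4.45 × 4.189) / (4π × 0.00507) = 3.68×10⁻⁴ T.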